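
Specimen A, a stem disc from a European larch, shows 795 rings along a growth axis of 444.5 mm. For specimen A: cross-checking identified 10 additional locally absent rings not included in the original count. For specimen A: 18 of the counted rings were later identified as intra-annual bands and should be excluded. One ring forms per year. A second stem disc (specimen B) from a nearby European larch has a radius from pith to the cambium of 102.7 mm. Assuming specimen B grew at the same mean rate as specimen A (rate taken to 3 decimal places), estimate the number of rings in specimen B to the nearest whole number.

182 rings

Specimen A: true ring count = 795 − 18 + 10 = 787.
A: 444.5 mm over 787 years gives 444.5 / 787 ≈ 0.565 mm per year.
B spans 102.7 / 0.565 = 181.77 years ≈ 182 rings.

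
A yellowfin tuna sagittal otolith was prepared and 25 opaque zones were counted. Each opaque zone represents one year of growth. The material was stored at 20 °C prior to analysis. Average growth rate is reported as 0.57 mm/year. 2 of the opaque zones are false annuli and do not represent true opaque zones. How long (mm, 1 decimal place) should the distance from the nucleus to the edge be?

13.1 mm

After corrections the count is 25 − 2 = 23 opaque zones.
23 years at 0.57 mm/year gives 0.57 × 23 = 13.1 mm.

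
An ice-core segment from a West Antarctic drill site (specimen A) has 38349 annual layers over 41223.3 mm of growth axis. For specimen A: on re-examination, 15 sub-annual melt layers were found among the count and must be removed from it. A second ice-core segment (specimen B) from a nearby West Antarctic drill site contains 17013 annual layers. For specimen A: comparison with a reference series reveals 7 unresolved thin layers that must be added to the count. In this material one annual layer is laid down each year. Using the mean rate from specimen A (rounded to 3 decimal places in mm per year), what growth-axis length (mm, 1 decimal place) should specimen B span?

Specimen A: after corrections the count is 38349 − 15 + 7 = 38341 annual layers.
A: Mean rate = 41223.3 mm / 38341 years ≈ 1.075 mm/year.
B's length ≈ 1.075 × 17013 = 18289.0 mm.

18289.0 mm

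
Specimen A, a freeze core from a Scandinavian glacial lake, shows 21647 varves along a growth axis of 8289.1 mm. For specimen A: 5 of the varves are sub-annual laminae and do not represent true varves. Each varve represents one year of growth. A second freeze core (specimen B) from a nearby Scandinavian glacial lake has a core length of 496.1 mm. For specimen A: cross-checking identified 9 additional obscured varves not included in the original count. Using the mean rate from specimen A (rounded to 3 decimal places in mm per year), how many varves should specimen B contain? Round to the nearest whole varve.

1295 varves

Specimen A: true varve count = 21647 − 5 + 9 = 21651.
A: Mean rate = 8289.1 mm / 21651 years ≈ 0.383 mm per year.
Specimen B: 496.1 mm / 0.383 mm per year = 1295.30 years ≈ 1295 varves.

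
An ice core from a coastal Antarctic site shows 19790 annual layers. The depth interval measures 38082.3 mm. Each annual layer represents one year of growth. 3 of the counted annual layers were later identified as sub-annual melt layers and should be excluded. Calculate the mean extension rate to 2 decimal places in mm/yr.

Correcting the raw count gives 19790 − 3 = 19787 true annual layers.
Extension rate ≈ 38082.3 / 19787 = 1.92 mm/yr.

1.92 mm/yr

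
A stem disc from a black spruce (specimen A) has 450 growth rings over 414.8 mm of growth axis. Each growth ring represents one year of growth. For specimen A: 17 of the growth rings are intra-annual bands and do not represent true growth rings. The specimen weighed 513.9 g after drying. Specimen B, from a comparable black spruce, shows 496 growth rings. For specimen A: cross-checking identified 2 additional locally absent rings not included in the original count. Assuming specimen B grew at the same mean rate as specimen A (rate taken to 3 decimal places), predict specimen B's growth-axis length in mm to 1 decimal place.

Specimen A: true growth ring count = 450 − 17 + 2 = 435.
A: Mean rate = 414.8 mm / 435 years ≈ 0.954 mm/year.
For B, 0.954 mm/year × 496 years = 473.2 mm.

473.2 mm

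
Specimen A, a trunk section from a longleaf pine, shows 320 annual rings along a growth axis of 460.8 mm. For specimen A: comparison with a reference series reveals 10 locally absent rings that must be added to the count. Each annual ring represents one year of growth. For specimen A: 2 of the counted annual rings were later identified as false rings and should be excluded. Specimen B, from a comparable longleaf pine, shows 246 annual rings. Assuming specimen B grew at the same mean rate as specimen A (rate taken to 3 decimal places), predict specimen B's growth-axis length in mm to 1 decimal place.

Specimen A: correcting the raw count gives 320 − 2 + 10 = 328 true annual rings.
A: 460.8 mm over 328 years gives 460.8 / 328 ≈ 1.405 mm/year.
B's length ≈ 1.405 × 246 = 345.6 mm.

345.6 mm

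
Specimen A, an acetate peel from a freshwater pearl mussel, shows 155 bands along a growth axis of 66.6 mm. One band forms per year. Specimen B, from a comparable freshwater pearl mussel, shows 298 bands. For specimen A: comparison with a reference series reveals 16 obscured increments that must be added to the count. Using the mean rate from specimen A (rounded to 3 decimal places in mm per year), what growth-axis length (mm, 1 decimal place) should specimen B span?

115.9 mm

Specimen A: after corrections the count is 155 + 16 = 171 bands.
A: 66.6 mm over 171 years gives 66.6 / 171 ≈ 0.389 mm per year.
For B, 0.389 mm/year × 298 years = 115.9 mm.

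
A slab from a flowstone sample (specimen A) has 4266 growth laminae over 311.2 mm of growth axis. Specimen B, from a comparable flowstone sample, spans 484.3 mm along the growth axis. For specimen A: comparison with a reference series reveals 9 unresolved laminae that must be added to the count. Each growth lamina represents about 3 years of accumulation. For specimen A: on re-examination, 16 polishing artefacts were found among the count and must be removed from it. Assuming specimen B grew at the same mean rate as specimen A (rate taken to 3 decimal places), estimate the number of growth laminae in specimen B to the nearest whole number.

6726 growth laminae

Specimen A: after corrections the count is 4266 − 16 + 9 = 4259 growth laminae.
Specimen A: at 3 years per growth lamina, 4259 × 3 = 12777 years.
A: Extension rate ≈ 311.2 / 12777 = 0.024 mm per year.
For B, 484.3 / 0.024 = 20179.17 years; at 3 years per growth lamina that is 20179.17 / 3 ≈ 6726 growth laminae.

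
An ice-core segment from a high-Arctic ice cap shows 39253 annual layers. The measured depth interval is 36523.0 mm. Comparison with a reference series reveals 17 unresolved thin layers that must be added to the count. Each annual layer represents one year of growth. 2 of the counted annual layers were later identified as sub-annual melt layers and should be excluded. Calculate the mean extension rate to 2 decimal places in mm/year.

True annual layer count = 39253 − 2 + 17 = 39268.
Mean rate = 36523.0 mm / 39268 years ≈ 0.93 mm/year.

0.93 mm/year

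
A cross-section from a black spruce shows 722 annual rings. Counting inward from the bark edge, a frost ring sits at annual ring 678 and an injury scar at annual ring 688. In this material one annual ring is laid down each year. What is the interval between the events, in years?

10 years

The two markers are separated by 688 − 678 = 10 annual rings.
That is 10 years at one annual ring per year.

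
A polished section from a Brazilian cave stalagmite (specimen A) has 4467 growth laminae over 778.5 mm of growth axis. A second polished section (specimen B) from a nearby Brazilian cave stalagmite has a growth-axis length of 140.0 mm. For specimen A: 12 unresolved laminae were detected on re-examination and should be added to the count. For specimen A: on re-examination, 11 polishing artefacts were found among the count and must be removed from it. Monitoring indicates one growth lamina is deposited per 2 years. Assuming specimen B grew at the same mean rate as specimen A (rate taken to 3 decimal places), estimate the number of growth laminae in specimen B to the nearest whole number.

Specimen A: true growth lamina count = 4467 − 11 + 12 = 4468.
Specimen A: at 2 years per growth lamina, 4468 × 2 = 8936 years.
A: Extension rate ≈ 778.5 / 8936 = 0.087 mm/year.
For B, 140.0 / 0.087 = 1609.20 years; at 2 years per growth lamina that is 1609.20 / 2 ≈ 805 growth laminae.

805 growth laminae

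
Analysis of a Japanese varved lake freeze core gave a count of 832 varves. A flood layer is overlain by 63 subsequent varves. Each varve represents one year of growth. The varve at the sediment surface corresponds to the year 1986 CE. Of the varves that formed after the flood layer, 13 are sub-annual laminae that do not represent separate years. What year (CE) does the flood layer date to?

1936 CE

63 varves formed after the flood layer.
63 − 13 false = 50 true varves after the flood layer.
1986 − 50 = 1936 CE.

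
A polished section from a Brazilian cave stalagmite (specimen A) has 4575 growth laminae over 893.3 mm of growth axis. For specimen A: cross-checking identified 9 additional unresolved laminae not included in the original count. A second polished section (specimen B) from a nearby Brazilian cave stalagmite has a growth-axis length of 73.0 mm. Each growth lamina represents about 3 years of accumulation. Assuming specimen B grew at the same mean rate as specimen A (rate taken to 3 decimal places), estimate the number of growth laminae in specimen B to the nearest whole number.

374 growth laminae

Specimen A: true growth lamina count = 4575 + 9 = 4584.
Specimen A: 4584 growth laminae at 3 years each span 4584 × 3 = 13752 years.
A: Mean rate = 893.3 mm / 13752 years ≈ 0.065 mm/yr.
Specimen B: 73.0 mm / 0.065 mm per year = 1123.08 years; at 3 years per growth lamina that is 1123.08 / 3 ≈ 374 growth laminae.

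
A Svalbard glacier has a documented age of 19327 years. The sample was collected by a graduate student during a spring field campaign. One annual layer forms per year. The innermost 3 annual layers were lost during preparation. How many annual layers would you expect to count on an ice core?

One annual layer per year gives 19327 annual layers over 19327 years.
19327 − 3 missed = 19324 annual layers expected in the prepared section.

19324 annual layers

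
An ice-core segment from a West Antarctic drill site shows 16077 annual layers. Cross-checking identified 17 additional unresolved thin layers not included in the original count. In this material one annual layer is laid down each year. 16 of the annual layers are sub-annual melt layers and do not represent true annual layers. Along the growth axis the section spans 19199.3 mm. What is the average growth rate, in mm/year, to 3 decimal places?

True annual layer count = 16077 − 16 + 17 = 16078.
Extension rate ≈ 19199.3 / 16078 = 1.194 mm/year.

1.194 mm/year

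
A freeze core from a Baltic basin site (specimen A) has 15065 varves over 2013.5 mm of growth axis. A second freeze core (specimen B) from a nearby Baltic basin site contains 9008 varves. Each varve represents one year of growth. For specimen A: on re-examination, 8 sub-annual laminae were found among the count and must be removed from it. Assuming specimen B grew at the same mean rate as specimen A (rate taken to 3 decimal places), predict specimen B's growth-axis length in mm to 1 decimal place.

Specimen A: after corrections the count is 15065 − 8 = 15057 varves.
A: 2013.5 mm over 15057 years gives 2013.5 / 15057 ≈ 0.134 mm/yr.
For B, 0.134 mm/year × 9008 years = 1207.1 mm.

1207.1 mm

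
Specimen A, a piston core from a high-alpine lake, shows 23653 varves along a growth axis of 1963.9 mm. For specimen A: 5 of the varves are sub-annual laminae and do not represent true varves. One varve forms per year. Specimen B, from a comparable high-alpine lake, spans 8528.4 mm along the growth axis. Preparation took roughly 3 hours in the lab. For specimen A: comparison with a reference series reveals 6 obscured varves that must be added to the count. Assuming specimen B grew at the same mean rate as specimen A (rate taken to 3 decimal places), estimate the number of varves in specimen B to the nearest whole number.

Specimen A: after corrections the count is 23653 − 5 + 6 = 23654 varves.
A: Mean rate = 1963.9 mm / 23654 years ≈ 0.083 mm/year.
B spans 8528.4 / 0.083 = 102751.81 years ≈ 102752 varves.

102752 varves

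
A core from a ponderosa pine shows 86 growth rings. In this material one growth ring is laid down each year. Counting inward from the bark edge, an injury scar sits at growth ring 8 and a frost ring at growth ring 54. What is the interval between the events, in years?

The two markers are separated by 54 − 8 = 46 growth rings.
That is 46 years at one growth ring per year.

46 years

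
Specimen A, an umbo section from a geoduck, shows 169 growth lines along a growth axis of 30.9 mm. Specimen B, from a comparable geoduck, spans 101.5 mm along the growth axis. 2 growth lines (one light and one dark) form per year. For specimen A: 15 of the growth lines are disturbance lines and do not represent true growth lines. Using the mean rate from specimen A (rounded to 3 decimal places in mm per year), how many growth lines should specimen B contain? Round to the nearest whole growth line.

Specimen A: correcting the raw count gives 169 − 15 = 154 true growth lines.
Specimen A: 154 growth lines at 2 per year is 154 / 2 = 77 years.
A: Extension rate ≈ 30.9 / 77 = 0.401 mm/year.
For B, 101.5 / 0.401 = 253.12 years; at 2 growth lines per year that is 253.12 × 2 ≈ 506 growth lines.

506 growth lines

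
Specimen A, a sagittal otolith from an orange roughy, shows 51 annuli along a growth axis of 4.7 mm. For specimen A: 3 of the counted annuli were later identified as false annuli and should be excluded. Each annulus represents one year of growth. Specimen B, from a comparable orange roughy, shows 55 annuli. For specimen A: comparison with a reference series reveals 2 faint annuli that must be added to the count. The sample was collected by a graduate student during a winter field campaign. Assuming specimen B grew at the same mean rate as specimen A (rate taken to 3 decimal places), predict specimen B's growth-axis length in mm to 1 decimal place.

Specimen A: true annulus count = 51 − 3 + 2 = 50.
A: 4.7 mm over 50 years gives 4.7 / 50 ≈ 0.094 mm per year.
B's length ≈ 0.094 × 55 = 5.2 mm.

5.2 mm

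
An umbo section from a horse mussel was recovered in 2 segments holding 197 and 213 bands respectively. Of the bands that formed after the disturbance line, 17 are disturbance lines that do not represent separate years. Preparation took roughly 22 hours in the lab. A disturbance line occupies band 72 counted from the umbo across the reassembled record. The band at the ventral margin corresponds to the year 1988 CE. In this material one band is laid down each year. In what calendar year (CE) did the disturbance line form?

1667 CE

Total bands = 197 + 213 = 410.
410 − 72 = 338 bands lie beyond the disturbance line toward the ventral margin.
Excluding 17 false bands: 338 − 17 = 321.
Counting back 321 years from 1988 CE places the disturbance line in 1988 − 321 = 1667 CE.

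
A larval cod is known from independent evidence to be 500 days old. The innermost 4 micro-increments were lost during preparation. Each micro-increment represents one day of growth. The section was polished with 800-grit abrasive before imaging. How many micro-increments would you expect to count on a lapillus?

496 micro-increments

At one micro-increment per day, 500 days correspond to 500 micro-increments.
Subtracting the 4 micro-increments not captured gives 500 − 4 = 496 micro-increments in the record.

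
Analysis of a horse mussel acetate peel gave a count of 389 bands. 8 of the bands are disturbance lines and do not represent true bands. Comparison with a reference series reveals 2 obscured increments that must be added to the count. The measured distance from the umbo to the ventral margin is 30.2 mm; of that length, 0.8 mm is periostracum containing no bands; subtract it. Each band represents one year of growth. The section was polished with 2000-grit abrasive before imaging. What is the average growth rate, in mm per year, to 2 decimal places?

0.08 mm per year

Correcting the raw count gives 389 − 8 + 2 = 383 true bands.
Net length = 30.2 − 0.8 = 29.4 mm.
Extension rate ≈ 29.4 / 383 = 0.08 mm per year.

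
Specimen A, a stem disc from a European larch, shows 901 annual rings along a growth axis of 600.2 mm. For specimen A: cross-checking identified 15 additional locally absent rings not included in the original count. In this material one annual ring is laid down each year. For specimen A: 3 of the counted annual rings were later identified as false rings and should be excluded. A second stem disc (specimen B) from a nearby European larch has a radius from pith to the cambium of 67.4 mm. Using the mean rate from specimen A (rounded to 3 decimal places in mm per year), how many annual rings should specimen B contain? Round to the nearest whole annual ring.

103 annual rings

Specimen A: adjusted count: 901 − 3 + 15 = 913 annual rings.
A: Extension rate ≈ 600.2 / 913 = 0.657 mm/yr.
B spans 67.4 / 0.657 = 102.59 years ≈ 103 annual rings.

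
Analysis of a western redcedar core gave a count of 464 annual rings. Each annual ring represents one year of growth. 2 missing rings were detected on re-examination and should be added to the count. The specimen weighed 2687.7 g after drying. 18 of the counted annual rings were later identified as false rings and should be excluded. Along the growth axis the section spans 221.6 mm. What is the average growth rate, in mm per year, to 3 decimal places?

0.495 mm per year

After corrections the count is 464 − 18 + 2 = 448 annual rings.
Extension rate ≈ 221.6 / 448 = 0.495 mm per year.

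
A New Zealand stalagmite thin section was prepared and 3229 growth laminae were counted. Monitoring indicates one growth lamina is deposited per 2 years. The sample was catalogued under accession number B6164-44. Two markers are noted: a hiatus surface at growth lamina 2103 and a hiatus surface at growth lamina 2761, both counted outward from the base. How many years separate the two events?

1316 years

The two markers are separated by 2761 − 2103 = 658 growth laminae.
Multiplying by 2 years per growth lamina: 658 × 2 = 1316 years.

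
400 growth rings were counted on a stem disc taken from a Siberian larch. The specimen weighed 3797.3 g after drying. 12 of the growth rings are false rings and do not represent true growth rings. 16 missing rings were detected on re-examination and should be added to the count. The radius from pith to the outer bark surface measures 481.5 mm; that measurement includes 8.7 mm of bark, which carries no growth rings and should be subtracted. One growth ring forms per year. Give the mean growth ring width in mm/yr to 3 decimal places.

1.170 mm/yr

After corrections the count is 400 − 12 + 16 = 404 growth rings.
Removing the 8.7 mm offcut leaves 481.5 − 8.7 = 472.8 mm.
Extension rate ≈ 472.8 / 404 = 1.170 mm/yr.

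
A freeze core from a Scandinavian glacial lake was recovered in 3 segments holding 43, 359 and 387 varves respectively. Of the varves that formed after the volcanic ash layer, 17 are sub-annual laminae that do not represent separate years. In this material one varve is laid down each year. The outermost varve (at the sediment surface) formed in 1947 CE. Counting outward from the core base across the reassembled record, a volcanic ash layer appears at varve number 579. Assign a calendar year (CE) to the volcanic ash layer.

1754 CE

Total varves = 43 + 359 + 387 = 789.
Between varve 579 and the sediment surface there are 789 − 579 = 210 varves.
210 − 17 false = 193 true varves after the volcanic ash layer.
Counting back 193 years from 1947 CE places the volcanic ash layer in 1947 − 193 = 1754 CE.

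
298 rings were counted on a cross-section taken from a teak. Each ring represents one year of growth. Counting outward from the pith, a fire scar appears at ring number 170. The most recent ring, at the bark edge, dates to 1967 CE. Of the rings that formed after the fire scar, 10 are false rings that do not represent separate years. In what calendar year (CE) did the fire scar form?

1849 CE

Between ring 170 and the bark edge there are 298 − 170 = 128 rings.
Removing the 10 false rings leaves 128 − 10 = 118 true rings beyond the fire scar.
Counting back 118 years from 1967 CE places the fire scar in 1967 − 118 = 1849 CE.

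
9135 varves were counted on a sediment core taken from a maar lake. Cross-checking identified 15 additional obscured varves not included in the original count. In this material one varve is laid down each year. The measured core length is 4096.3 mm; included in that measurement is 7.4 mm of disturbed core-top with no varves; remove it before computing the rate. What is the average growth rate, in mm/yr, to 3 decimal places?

0.447 mm/yr

Adjusted count: 9135 + 15 = 9150 varves.
Net length = 4096.3 − 7.4 = 4088.9 mm.
Extension rate ≈ 4088.9 / 9150 = 0.447 mm/yr.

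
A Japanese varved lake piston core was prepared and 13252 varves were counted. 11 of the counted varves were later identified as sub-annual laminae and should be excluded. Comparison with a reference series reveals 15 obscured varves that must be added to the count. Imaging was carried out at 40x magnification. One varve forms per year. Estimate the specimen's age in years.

Correcting the raw count gives 13252 − 11 + 15 = 13256 true varves.
One varve per year makes the duration 13256 years.

13256 years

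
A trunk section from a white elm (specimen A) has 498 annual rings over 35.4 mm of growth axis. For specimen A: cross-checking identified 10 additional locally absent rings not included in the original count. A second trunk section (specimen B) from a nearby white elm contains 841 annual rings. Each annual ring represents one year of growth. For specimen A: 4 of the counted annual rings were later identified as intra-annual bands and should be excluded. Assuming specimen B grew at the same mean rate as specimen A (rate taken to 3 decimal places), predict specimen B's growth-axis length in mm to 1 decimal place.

58.9 mm

Specimen A: true annual ring count = 498 − 4 + 10 = 504.
A: Extension rate ≈ 35.4 / 504 = 0.070 mm/yr.
For B, 0.070 mm/year × 841 years = 58.9 mm.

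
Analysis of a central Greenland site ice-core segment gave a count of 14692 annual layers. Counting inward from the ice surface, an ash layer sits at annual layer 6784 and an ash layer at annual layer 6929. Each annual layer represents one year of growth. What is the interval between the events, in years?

145 years

Separation: 6929 − 6784 = 145 annual layers.
At one annual layer per year, 145 years elapsed between them.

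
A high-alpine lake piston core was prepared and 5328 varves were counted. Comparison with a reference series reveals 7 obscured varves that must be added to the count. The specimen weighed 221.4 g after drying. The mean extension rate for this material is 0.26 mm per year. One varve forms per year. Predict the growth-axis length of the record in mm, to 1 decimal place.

True varve count = 5328 + 7 = 5335.
5335 years at 0.26 mm/year gives 0.26 × 5335 = 1387.1 mm.

1387.1 mm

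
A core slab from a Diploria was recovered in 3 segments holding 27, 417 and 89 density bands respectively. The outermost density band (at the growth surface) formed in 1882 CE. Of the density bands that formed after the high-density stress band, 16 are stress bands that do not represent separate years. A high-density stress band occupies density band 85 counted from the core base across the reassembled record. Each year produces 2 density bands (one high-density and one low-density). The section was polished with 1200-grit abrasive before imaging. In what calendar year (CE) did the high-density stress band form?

1666 CE

Total density bands = 27 + 417 + 89 = 533.
533 − 85 = 448 density bands lie beyond the high-density stress band toward the growth surface.
Removing the 16 false density bands leaves 448 − 16 = 432 true density bands beyond the high-density stress band.
With 2 density bands per year, 432 / 2 = 216 years.
1882 − 216 = 1666 CE.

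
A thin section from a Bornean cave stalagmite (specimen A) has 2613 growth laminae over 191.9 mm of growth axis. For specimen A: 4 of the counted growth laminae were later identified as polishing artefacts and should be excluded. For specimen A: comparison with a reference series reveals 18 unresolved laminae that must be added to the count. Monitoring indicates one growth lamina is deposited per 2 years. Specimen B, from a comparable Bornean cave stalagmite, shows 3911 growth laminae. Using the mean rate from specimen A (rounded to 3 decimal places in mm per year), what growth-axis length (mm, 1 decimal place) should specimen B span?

289.4 mm

Specimen A: after corrections the count is 2613 − 4 + 18 = 2627 growth laminae.
Specimen A: at 2 years per growth lamina, 2627 × 2 = 5254 years.
A: Mean rate = 191.9 mm / 5254 years ≈ 0.037 mm/yr.
Specimen B: multiplying by 2 years per growth lamina: 3911 × 2 = 7822 years. For B, 0.037 mm/year × 7822 years = 289.4 mm.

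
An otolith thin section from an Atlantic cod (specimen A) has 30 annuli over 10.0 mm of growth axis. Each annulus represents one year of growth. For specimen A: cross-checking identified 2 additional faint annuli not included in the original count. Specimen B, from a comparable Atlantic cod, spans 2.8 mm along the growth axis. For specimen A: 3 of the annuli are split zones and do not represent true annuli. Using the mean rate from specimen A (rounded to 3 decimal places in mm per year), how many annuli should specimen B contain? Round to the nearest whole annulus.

8 annuli

Specimen A: correcting the raw count gives 30 − 3 + 2 = 29 true annuli.
A: Extension rate ≈ 10.0 / 29 = 0.345 mm/yr.
B spans 2.8 / 0.345 = 8.12 years ≈ 8 annuli.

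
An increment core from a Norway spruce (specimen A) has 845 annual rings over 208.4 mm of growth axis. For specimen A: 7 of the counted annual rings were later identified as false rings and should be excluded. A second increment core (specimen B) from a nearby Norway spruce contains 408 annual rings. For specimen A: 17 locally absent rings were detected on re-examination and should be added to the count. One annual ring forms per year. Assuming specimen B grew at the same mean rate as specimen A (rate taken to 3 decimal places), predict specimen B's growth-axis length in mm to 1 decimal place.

99.6 mm

Specimen A: correcting the raw count gives 845 − 7 + 17 = 855 true annual rings.
A: Mean rate = 208.4 mm / 855 years ≈ 0.244 mm/year.
B's length ≈ 0.244 × 408 = 99.6 mm.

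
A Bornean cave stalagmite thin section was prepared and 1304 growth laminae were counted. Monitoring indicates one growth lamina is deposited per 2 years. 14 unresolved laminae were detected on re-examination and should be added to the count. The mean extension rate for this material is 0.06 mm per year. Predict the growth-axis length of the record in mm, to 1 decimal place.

Correcting the raw count gives 1304 + 14 = 1318 true growth laminae.
Multiplying by 2 years per growth lamina: 1318 × 2 = 2636 years.
2636 years at 0.06 mm/year gives 0.06 × 2636 = 158.2 mm.

158.2 mm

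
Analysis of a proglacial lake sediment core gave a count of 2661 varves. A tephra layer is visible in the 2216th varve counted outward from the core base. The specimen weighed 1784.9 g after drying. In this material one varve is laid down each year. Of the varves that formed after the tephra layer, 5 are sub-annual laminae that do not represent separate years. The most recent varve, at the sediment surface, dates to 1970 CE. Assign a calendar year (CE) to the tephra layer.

The tephra layer sits at varve 2216 from the core base, so 2661 − 2216 = 445 varves formed after it.
Excluding 5 false varves: 445 − 5 = 440.
Counting back 440 years from 1970 CE places the tephra layer in 1970 − 440 = 1530 CE.

1530 CE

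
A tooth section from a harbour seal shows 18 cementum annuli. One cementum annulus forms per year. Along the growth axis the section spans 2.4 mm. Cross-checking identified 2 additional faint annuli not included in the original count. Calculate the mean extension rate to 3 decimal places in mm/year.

Correcting the raw count gives 18 + 2 = 20 true cementum annuli.
Extension rate ≈ 2.4 / 20 = 0.120 mm/year.

0.120 mm/year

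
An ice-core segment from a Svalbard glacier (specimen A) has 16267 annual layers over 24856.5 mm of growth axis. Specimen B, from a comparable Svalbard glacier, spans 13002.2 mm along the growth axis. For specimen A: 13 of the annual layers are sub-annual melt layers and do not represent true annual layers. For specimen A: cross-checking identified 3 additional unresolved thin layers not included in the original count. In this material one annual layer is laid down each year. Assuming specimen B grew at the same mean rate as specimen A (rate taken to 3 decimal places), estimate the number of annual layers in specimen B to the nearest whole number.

8504 annual layers

Specimen A: true annual layer count = 16267 − 13 + 3 = 16257.
A: 24856.5 mm over 16257 years gives 24856.5 / 16257 ≈ 1.529 mm per year.
For B, 13002.2 / 1.529 = 8503.73 years ≈ 8504 annual layers.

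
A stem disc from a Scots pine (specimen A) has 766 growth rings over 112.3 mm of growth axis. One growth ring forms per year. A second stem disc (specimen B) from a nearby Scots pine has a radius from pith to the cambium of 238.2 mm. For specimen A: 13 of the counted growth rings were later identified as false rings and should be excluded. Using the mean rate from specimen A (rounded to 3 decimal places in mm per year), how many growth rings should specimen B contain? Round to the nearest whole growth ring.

Specimen A: true growth ring count = 766 − 13 = 753.
A: Mean rate = 112.3 mm / 753 years ≈ 0.149 mm/yr.
Specimen B: 238.2 mm / 0.149 mm per year = 1598.66 years ≈ 1599 growth rings.

1599 growth rings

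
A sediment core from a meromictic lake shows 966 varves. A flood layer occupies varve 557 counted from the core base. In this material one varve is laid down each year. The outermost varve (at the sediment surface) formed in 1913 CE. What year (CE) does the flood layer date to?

1504 CE

The flood layer sits at varve 557 from the core base, so 966 − 557 = 409 varves formed after it.
1913 − 409 = 1504 CE.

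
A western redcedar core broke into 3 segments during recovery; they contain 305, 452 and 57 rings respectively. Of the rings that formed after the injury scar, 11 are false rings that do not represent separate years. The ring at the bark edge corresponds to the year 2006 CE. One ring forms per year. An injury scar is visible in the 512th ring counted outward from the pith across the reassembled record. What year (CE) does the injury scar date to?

1715 CE

Total rings = 305 + 452 + 57 = 814.
Between ring 512 and the bark edge there are 814 − 512 = 302 rings.
Removing the 11 false rings leaves 302 − 11 = 291 true rings beyond the injury scar.
Counting back 291 years from 2006 CE places the injury scar in 2006 − 291 = 1715 CE.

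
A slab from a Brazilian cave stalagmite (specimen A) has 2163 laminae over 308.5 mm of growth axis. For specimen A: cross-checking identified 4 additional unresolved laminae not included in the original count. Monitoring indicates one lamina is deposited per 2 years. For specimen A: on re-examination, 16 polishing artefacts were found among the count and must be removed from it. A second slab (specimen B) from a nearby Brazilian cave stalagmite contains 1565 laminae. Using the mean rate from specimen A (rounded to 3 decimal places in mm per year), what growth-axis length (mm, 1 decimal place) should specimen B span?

Specimen A: after corrections the count is 2163 − 16 + 4 = 2151 laminae.
Specimen A: multiplying by 2 years per lamina: 2151 × 2 = 4302 years.
A: 308.5 mm over 4302 years gives 308.5 / 4302 ≈ 0.072 mm/year.
Specimen B: at 2 years per lamina, 1565 × 2 = 3130 years. For B, 0.072 mm/year × 3130 years = 225.4 mm.

225.4 mm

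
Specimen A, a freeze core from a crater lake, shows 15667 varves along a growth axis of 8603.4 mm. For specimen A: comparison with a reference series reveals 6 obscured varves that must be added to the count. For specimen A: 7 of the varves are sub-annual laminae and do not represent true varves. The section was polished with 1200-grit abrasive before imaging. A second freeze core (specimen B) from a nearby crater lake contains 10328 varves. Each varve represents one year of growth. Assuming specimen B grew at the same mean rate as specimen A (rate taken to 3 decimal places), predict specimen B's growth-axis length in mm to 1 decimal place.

Specimen A: adjusted count: 15667 − 7 + 6 = 15666 varves.
A: Extension rate ≈ 8603.4 / 15666 = 0.549 mm per year.
Length of B = 0.549 × 10328 = 5670.1 mm.

5670.1 mm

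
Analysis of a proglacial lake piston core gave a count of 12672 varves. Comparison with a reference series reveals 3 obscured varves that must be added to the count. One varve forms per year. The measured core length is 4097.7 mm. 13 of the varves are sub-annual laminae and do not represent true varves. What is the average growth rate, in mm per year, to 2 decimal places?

0.32 mm per year

Adjusted count: 12672 − 13 + 3 = 12662 varves.
Mean rate = 4097.7 mm / 12662 years ≈ 0.32 mm per year.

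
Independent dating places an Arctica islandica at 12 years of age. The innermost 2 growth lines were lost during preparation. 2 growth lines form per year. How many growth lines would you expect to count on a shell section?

Expected growth lines: 12 × 2 = 24.
Less the 2 uncaptured growth lines: 24 − 2 = 22.

22 growth lines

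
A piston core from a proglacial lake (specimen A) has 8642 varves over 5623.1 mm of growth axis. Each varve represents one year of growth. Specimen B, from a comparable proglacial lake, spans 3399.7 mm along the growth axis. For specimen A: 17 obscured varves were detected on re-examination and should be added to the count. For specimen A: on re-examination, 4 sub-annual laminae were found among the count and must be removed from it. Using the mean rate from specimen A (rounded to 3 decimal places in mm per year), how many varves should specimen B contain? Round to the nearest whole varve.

Specimen A: true varve count = 8642 − 4 + 17 = 8655.
A: 5623.1 mm over 8655 years gives 5623.1 / 8655 ≈ 0.650 mm per year.
Specimen B: 3399.7 mm / 0.650 mm per year = 5230.31 years ≈ 5230 varves.

5230 varves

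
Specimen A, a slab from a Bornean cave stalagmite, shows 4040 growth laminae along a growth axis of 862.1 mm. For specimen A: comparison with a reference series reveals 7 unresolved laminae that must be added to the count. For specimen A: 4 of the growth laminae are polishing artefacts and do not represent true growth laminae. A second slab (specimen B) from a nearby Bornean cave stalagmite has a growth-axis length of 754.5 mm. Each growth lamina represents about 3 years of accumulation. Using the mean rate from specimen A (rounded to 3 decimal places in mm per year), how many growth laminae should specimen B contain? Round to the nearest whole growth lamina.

Specimen A: true growth lamina count = 4040 − 4 + 7 = 4043.
Specimen A: 4043 growth laminae at 3 years each span 4043 × 3 = 12129 years.
A: 862.1 mm over 12129 years gives 862.1 / 12129 ≈ 0.071 mm per year.
Specimen B: 754.5 mm / 0.071 mm per year = 10626.76 years; at 3 years per growth lamina that is 10626.76 / 3 ≈ 3542 growth laminae.

3542 growth laminae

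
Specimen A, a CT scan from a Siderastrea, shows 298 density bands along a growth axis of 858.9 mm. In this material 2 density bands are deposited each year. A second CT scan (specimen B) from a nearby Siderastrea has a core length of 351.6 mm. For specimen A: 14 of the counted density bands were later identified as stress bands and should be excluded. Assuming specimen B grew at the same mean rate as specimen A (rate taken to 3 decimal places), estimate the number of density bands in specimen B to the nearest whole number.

116 density bands

Specimen A: true density band count = 298 − 14 = 284.
Specimen A: with 2 density bands per year, 284 / 2 = 142 years.
A: Mean rate = 858.9 mm / 142 years ≈ 6.049 mm per year.
B spans 351.6 / 6.049 = 58.13 years; at 2 density bands per year that is 58.13 × 2 ≈ 116 density bands.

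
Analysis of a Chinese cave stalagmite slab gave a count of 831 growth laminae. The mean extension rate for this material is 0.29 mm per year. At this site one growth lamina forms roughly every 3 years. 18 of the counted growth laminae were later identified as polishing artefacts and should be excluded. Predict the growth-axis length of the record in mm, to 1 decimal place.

707.3 mm

After corrections the count is 831 − 18 = 813 growth laminae.
Multiplying by 3 years per growth lamina: 813 × 3 = 2439 years.
Length ≈ 0.29 × 2439 = 707.3 mm.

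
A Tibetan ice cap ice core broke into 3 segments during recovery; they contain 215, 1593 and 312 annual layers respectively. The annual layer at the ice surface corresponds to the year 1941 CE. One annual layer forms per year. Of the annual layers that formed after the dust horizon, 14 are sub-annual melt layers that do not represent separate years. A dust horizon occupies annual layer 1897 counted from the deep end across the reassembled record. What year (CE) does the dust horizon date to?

Total annual layers = 215 + 1593 + 312 = 2120.
The dust horizon sits at annual layer 1897 from the deep end, so 2120 − 1897 = 223 annual layers formed after it.
223 − 14 false = 209 true annual layers after the dust horizon.
1941 − 209 = 1732 CE.

1732 CE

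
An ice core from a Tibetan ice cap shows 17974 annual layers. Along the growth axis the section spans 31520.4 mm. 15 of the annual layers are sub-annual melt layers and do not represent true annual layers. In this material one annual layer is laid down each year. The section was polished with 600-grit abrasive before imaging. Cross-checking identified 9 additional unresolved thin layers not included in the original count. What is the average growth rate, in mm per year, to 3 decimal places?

Adjusted count: 17974 − 15 + 9 = 17968 annual layers.
Extension rate ≈ 31520.4 / 17968 = 1.754 mm per year.

1.754 mm per year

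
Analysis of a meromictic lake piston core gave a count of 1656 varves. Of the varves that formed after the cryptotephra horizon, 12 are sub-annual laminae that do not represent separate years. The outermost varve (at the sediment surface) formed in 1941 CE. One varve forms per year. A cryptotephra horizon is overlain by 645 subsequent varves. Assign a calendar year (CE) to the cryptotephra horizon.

1308 CE

645 varves formed after the cryptotephra horizon.
Removing the 12 false varves leaves 645 − 12 = 633 true varves beyond the cryptotephra horizon.
Counting back 633 years from 1941 CE places the cryptotephra horizon in 1941 − 633 = 1308 CE.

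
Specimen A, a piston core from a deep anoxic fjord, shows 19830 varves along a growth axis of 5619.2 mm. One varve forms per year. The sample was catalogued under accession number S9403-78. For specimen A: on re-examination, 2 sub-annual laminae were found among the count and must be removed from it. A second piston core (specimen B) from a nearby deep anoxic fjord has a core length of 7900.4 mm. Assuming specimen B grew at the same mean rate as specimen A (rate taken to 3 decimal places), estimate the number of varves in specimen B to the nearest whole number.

27917 varves

Specimen A: after corrections the count is 19830 − 2 = 19828 varves.
A: Extension rate ≈ 5619.2 / 19828 = 0.283 mm/year.
For B, 7900.4 / 0.283 = 27916.61 years ≈ 27917 varves.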